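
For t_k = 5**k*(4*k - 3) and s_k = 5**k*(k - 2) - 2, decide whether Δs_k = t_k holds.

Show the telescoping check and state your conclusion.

s_(k+1) = 5**(k + 1)*(k - 1) - 2
s_(k+1) − s_k = 5**k*(4*k - 3)
(s_(k+1) − s_k) − t_k = 0

valid (s_(k+1) − s_k reduces to t_k)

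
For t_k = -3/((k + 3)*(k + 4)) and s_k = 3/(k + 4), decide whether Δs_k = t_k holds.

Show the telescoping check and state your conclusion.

s_(k+1) = 3/(k + 5)
s_(k+1) − s_k = -3/((k + 4)*(k + 5))
(s_(k+1) − s_k) − t_k = 6/(k**3 + 12*k**2 + 47*k + 60)

Invalid: residual 6/(k**3 + 12*k**2 + 47*k + 60) ≠ 0.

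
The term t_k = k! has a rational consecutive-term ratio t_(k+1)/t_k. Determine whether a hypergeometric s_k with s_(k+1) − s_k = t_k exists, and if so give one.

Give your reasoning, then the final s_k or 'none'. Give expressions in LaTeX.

Step 1: r(k) = k + 1.
A = k + 1, B = 1, C = 1.
Need (k + 1)·f(k+1) − (1)·f(k) = 1.
d = -1 from the (1,0,0) case.
d = -1 < 0 ⇒ no nonzero polynomial f; not summable.

not Gosper-summable; s_k does not exist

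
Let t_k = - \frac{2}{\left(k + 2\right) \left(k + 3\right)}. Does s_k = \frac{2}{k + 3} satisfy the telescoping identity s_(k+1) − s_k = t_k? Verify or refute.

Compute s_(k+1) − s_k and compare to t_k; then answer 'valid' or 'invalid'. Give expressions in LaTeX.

Invalid: residual \frac{4}{k^{3} + 9 k^{2} + 26 k + 24} ≠ 0.

s_(k+1) = 2/(k + 4)
s_(k+1) − s_k = -2/((k + 3)*(k + 4))
(s_(k+1) − s_k) − t_k = 4/(k**3 + 9*k**2 + 26*k + 24)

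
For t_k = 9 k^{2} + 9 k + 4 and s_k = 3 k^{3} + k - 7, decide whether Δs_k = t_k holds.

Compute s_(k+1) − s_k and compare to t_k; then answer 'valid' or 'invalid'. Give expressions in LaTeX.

Valid — Δs_k = t_k.

s_(k+1) = k + 3*(k + 1)**3 - 6
s_(k+1) − s_k = 9*k**2 + 9*k + 4
(s_(k+1) − s_k) − t_k = 0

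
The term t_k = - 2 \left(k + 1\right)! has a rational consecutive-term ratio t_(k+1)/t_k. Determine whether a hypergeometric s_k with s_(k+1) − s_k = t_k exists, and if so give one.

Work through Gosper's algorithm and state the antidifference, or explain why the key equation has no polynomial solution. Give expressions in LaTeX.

Ratio r(k) = k + 2.
Normal form (A,B,C) = (k + 2, 1, 1).
Key eq: (k + 2)·f(k+1) = (1)·f(k) + (1).
deg f ≤ -1 (via 1,0,0).
Bound -1 < 0, so the key equation has no polynomial solution.

none (Gosper's algorithm certifies no s_k)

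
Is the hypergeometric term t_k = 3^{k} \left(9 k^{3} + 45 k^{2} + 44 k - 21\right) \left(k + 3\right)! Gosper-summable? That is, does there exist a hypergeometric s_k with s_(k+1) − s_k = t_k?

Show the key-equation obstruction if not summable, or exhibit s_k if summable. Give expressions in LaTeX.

Yes. s_k = 3^{k} \left(3 k^{2} - 2 k - 3\right) \left(k + 3\right)!.

Step 1: r(k) = 3*(9*k**4 + 108*k**3 + 449*k**2 + 721*k + 308)/(9*k**3 + 45*k**2 + 44*k - 21).
Gosper form: A/B · C(k+1)/C(k) with A=3*k + 12, B=1, C=k**3 + 5*k**2 + 44*k/9 - 7/3.
Solve (3*k + 12)·f(k+1) − (1)·f(k) = k**3 + 5*k**2 + 44*k/9 - 7/3.
deg f ≤ 2 (via 1,0,3).
A polynomial solution: f(k) = (3*k**2 - 2*k - 3)/9.
Certificate R = B(k−1)f/C = (3*k**2 - 2*k - 3)/(9*k**3 + 45*k**2 + 44*k - 21) gives s_k = 3**k*(3*k**2 - 2*k - 3)*factorial(k + 3).
Check: Δs_k = 3**k*(9*k**3 + 45*k**2 + 44*k - 21)*factorial(k + 3). ✓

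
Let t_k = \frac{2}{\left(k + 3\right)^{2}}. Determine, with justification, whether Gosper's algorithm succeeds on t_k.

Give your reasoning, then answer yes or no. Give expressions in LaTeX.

No — the linear system for f has no solution.

t_(k+1)/t_k = (k + 3)**2/(k + 4)**2.
Take A(k)=k**2 + 6*k + 9, B(k)=k**2 + 8*k + 16, C(k)=1.
Key eq: (k**2 + 6*k + 9)·f(k+1) = (k**2 + 6*k + 9)·f(k) + (1).
deg f ≤ 0 (via 2,2,0).
Generic f = c0 gives residual -1; -1 = 0 cannot hold, so t_k is not Gosper-summable.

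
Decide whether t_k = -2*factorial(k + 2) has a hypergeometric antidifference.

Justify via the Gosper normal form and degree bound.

No — key equation has no polynomial f.

The ratio is k + 3.
Take A(k)=k + 3, B(k)=1, C(k)=1.
Need (k + 3)·f(k+1) − (1)·f(k) = 1.
Bound: deg f ≤ -1.
deg f ≤ -1 is impossible — no certificate.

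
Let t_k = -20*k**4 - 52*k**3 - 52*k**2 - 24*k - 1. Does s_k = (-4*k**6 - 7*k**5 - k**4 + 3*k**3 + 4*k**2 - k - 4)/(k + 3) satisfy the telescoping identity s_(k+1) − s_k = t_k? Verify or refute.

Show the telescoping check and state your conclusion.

Invalid: residual 2*(16*k**5 + 109*k**4 + 210*k**3 + 181*k**2 + 76*k - 1)/(k**2 + 7*k + 12) ≠ 0.

s_(k+1) = (-4*k**6 - 31*k**5 - 96*k**4 - 151*k**3 - 123*k**2 - 47*k - 10)/(k + 4)
s_(k+1) − s_k = (-20*k**6 - 160*k**5 - 438*k**4 - 592*k**3 - 431*k**2 - 143*k - 14)/(k**2 + 7*k + 12)
(s_(k+1) − s_k) − t_k = 2*(16*k**5 + 109*k**4 + 210*k**3 + 181*k**2 + 76*k - 1)/(k**2 + 7*k + 12)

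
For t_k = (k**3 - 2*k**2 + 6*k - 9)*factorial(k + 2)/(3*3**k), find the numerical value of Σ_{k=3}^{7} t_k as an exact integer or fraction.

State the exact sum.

Σ = 1568000/81

t_(k+1)/t_k = (k**4 + 4*k**3 + 8*k**2 + 11*k - 12)/(3*(k**3 - 2*k**2 + 6*k - 9)).
Normal form (A,B,C) = (k/3 + 1, 1, k**3 - 2*k**2 + 6*k - 9).
Set up (k/3 + 1)·f(k+1) − (1)·f(k) − (k**3 - 2*k**2 + 6*k - 9) = 0.
d = 2 from the (1,0,3) case.
Match coefficients ⇒ f(k) = 3*(k - 3)*(k - 1).
Certificate R = B(k−1)f/C = 3*(k - 3)*(k - 1)/(k**3 - 2*k**2 + 6*k - 9) gives s_k = (k - 3)*(k - 1)*factorial(k + 2)/3**k.
Check: Δs_k = (k**3 - 2*k**2 + 6*k - 9)*factorial(k + 2)/(3*3**k). ✓
Evaluate s at k=8 and k=3: 1568000/81 and 0; difference 1568000/81.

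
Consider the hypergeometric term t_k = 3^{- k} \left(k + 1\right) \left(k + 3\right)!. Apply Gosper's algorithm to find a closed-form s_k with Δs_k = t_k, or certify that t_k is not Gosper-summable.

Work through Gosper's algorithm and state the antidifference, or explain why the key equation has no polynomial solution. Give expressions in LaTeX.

s_k = 3^{1 - k} \left(k + 3\right)!

The ratio is (k + 2)*(k + 4)/(3*(k + 1)).
A = k/3 + 4/3, B = 1, C = k + 1.
Set up (k/3 + 4/3)·f(k+1) − (1)·f(k) − (k + 1) = 0.
From deg A=1, deg B=0, deg C=1: d=0.
Match coefficients ⇒ f(k) = 3.
R(k) = B(k−1)·f(k)/C(k) = 3/(k + 1); s_k = R·t_k = 3**(1 - k)*factorial(k + 3).
Check: Δs_k = (k + 1)*factorial(k + 3)/3**k. ✓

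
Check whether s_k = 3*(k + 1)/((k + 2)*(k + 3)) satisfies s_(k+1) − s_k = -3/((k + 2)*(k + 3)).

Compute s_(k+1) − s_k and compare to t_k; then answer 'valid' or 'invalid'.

s_(k+1) = 3*(k + 2)/((k + 3)*(k + 4))
s_(k+1) − s_k = -3*k/(k**3 + 9*k**2 + 26*k + 24)
(s_(k+1) − s_k) − t_k = 12/(k**3 + 9*k**2 + 26*k + 24)

Invalid: residual 12/(k**3 + 9*k**2 + 26*k + 24) ≠ 0.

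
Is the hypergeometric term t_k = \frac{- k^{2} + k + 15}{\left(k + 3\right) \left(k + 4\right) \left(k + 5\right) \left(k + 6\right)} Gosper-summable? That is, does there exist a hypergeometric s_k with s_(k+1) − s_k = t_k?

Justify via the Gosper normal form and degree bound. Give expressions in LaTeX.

Yes. s_k = \frac{k \left(k^{2} + 72 k + 227\right)}{60 \left(k + 3\right) \left(k + 4\right) \left(k + 5\right)}.

The ratio is (k + 3)*(k - (k + 1)**2 + 16)/((k + 7)*(-k**2 + k + 15)).
Normal form (A,B,C) = (k + 3, k + 7, k**2 - k - 15).
f must satisfy (k + 3)·f(k+1) − (k + 6)·f(k) = k**2 - k - 15.
deg f ≤ 3 (via 1,1,2).
A polynomial solution: f(k) = -k*(k**2 + 72*k + 227)/60.
So s_k = (B(k−1)f/C)·t_k = (-k*(k + 6)*(k**2 + 72*k + 227)/(60*(k**2 - k - 15)))·t_k = k*(k**2 + 72*k + 227)/(60*(k + 3)*(k + 4)*(k + 5)).
Check: Δs_k = (-k**2 + k + 15)/(k**4 + 18*k**3 + 119*k**2 + 342*k + 360). ✓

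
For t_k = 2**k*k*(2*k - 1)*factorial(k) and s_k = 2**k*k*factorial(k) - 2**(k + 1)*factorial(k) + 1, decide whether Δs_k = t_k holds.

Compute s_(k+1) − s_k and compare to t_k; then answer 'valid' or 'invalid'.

valid (s_(k+1) − s_k reduces to t_k)

s_(k+1) = 2**(k + 1)*k**2*factorial(k) - 2**(k + 1)*factorial(k) + 1
s_(k+1) − s_k = 2**k*k*(2*k - 1)*factorial(k)
(s_(k+1) − s_k) − t_k = 0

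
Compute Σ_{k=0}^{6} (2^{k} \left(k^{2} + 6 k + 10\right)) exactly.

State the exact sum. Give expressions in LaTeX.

r(k) = 2*(k**2 + 8*k + 17)/(k**2 + 6*k + 10) after simplifying.
Gosper form: A/B · C(k+1)/C(k) with A=2, B=1, C=k**2 + 6*k + 10.
Need (2)·f(k+1) − (1)·f(k) = k**2 + 6*k + 10.
From deg A=0, deg B=0, deg C=2: d=2.
Coefficient equations give f(k) = k**2 + 2*k + 4.
R(k) = B(k−1)·f(k)/C(k) = (k**2 + 2*k + 4)/(k**2 + 6*k + 10); s_k = R·t_k = 2**k*(k**2 + 2*k + 4).
Check: Δs_k = 2**k*(k**2 + 6*k + 10). ✓
Telescoping: Σ = s_(7) − s_(0) = 8576 − (4) = 8572.

Σ = 8572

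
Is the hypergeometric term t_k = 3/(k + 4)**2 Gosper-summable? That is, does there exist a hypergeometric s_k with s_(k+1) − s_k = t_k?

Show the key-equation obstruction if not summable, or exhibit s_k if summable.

Ratio r(k) = (k + 4)**2/(k + 5)**2.
Gosper form: A/B · C(k+1)/C(k) with A=k**2 + 8*k + 16, B=k**2 + 10*k + 25, C=1.
f must satisfy (k**2 + 8*k + 16)·f(k+1) − (k**2 + 8*k + 16)·f(k) = 1.
Degrees (2,2,0) ⇒ d ≤ 0.
f = c0 ⇒ A·f(k+1) − B(k−1)·f(k) − C = -1. The system {-1 = 0} is inconsistent; no antidifference.

No. Not Gosper-summable.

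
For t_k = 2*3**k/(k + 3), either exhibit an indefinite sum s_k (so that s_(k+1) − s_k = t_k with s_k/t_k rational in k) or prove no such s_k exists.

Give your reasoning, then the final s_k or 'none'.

t_(k+1)/t_k = 3*(k + 3)/(k + 4).
Take A(k)=3*k + 9, B(k)=k + 4, C(k)=1.
f must satisfy (3*k + 9)·f(k+1) − (k + 3)·f(k) = 1.
From deg A=1, deg B=1, deg C=0: d=-1.
Bound -1 < 0, so the key equation has no polynomial solution.

none (Gosper's algorithm certifies no s_k)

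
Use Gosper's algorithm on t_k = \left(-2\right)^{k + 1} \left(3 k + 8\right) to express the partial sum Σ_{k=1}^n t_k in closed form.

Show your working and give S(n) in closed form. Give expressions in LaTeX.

The ratio is 2*(-3*k - 11)/(3*k + 8).
Gosper form: A/B · C(k+1)/C(k) with A=-2, B=1, C=k + 8/3.
Solve (-2)·f(k+1) − (1)·f(k) = k + 8/3.
d = 1 from the (0,0,1) case.
Solving with deg f ≤ 1: f(k) = -(k + 2)/3.
R(k) = B(k−1)·f(k)/C(k) = -(k + 2)/(3*k + 8); s_k = R·t_k = 2*(-2)**k*(k + 2).
Verify: (-2)**(k + 1)*(3*k + 8) matches t_k.
Telescope: S(n) = s_(n+1) − s_(1) = (-2)**(n + 2)*(-n - 3) − (-12) = -4*(-2)**n*n - 12*(-2)**n + 12.

S(n) = - 4 \left(-2\right)^{n} n - 12 \left(-2\right)^{n} + 12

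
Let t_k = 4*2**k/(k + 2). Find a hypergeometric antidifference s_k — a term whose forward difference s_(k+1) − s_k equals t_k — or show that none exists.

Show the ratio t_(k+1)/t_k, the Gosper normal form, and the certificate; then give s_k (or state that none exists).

none (Gosper's algorithm certifies no s_k)

t_(k+1)/t_k = 2*(k + 2)/(k + 3).
So A=2*k + 4 and B=k + 3, with C=1.
Set up (2*k + 4)·f(k+1) − (k + 2)·f(k) − (1) = 0.
deg f ≤ -1 (via 1,1,0).
deg f ≤ -1 is impossible — no certificate.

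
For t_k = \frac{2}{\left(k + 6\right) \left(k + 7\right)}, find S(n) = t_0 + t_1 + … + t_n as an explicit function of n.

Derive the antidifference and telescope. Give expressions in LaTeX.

r(k) = (k + 6)/(k + 8) after simplifying.
A = k + 6, B = k + 8, C = 1.
Need (k + 6)·f(k+1) − (k + 7)·f(k) = 1.
Bound: deg f ≤ 1.
A polynomial solution: f(k) = k/6.
Certificate R = B(k−1)f/C = k*(k + 7)/6 gives s_k = k/(3*(k + 6)).
Check: Δs_k = 2/(k**2 + 13*k + 42). ✓
Σ_(k=0)^n t_k = s_(n+1) − s_(0) = ((n + 1)/(3*(n + 7))) − (0), i.e. (n + 1)/(3*(n + 7)).

S(n) = \frac{n + 1}{3 \left(n + 7\right)}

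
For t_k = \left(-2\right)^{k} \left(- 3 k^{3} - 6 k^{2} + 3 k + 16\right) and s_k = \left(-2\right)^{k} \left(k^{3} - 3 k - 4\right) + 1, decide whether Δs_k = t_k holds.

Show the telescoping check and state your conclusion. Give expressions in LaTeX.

valid (s_(k+1) − s_k reduces to t_k)

s_(k+1) = (-2)**(k + 1)*(-3*k + (k + 1)**3 - 7) + 1
s_(k+1) − s_k = (-2)**k*(-k**3 + 9*k - 2*(k + 1)**3 + 18)
(s_(k+1) − s_k) − t_k = 0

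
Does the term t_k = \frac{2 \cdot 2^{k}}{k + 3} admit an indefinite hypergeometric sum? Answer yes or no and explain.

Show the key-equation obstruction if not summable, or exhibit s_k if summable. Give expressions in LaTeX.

No; the degree bound rules out any f.

r(k) = 2*(k + 3)/(k + 4) after simplifying.
Normal form (A,B,C) = (2*k + 6, k + 4, 1).
Solve (2*k + 6)·f(k+1) − (k + 3)·f(k) = 1.
Bound: deg f ≤ -1.
Negative degree bound (-1): no f exists, t_k not Gosper-summable.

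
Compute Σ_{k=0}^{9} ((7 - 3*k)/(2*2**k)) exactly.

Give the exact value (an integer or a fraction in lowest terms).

Σ = 2061/512

Step 1: r(k) = (3*k - 4)/(2*(3*k - 7)).
So A=1/2 and B=1, with C=k - 7/3.
f must satisfy (1/2)·f(k+1) − (1)·f(k) = k - 7/3.
Degrees (0,0,1) ⇒ d ≤ 1.
Match coefficients ⇒ f(k) = -2*(3*k - 4)/3.
Certificate R = B(k−1)f/C = -2*(3*k - 4)/(3*k - 7) gives s_k = (3*k - 4)/2**k.
Verify: (7 - 3*k)/(2*2**k) matches t_k.
Sum = s_(10) − s_(0); s_(10) = 13/512, s_(0) = -4 ⇒ 2061/512.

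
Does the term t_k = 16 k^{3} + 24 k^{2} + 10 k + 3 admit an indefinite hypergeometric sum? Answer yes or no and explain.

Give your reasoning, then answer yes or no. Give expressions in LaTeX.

The ratio is (16*k**3 + 72*k**2 + 106*k + 53)/(16*k**3 + 24*k**2 + 10*k + 3).
So A=1 and B=1, with C=k**3 + 3*k**2/2 + 5*k/8 + 3/16.
Key eq: (1)·f(k+1) = (1)·f(k) + (k**3 + 3*k**2/2 + 5*k/8 + 3/16).
Degrees (0,0,3) ⇒ d ≤ 4.
A polynomial solution: f(k) = k*(4*k**3 - 3*k + 2)/16.
Certificate R = B(k−1)f/C = k*(4*k**3 - 3*k + 2)/(16*k**3 + 24*k**2 + 10*k + 3) gives s_k = k*(4*k**3 - 3*k + 2).
s_(k+1) − s_k = 16*k**3 + 24*k**2 + 10*k + 3 = t_k.

Yes. s_k = k \left(4 k^{3} - 3 k + 2\right).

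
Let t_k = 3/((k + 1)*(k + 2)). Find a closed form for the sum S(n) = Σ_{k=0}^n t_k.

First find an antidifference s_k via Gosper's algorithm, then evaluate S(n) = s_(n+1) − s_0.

r(k) = (k + 1)/(k + 3) after simplifying.
A = k + 1, B = k + 3, C = 1.
Set up (k + 1)·f(k+1) − (k + 2)·f(k) − (1) = 0.
d = 1 from the (1,1,0) case.
Solving with deg f ≤ 1: f(k) = k.
Then R = B(k−1)f/C = k*(k + 2), so s_k = R(k)·t_k = 3*k/(k + 1).
s_(k+1) − s_k = 3/(k**2 + 3*k + 2) = t_k.
Telescope: S(n) = s_(n+1) − s_(0) = 3*(n + 1)/(n + 2) − (0) = 3*(n + 1)/(n + 2).

S(n) = 3*(n + 1)/(n + 2)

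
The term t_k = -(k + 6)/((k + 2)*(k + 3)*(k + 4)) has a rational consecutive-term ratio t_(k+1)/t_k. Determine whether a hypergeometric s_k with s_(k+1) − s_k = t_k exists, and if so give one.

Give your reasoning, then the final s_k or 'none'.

t_(k+1)/t_k = (k + 2)*(k + 7)/((k + 5)*(k + 6)).
Normal form (A,B,C) = (k + 2, k + 5, k + 6).
Key eq: (k + 2)·f(k+1) = (k + 4)·f(k) + (k + 6).
Bound: deg f ≤ 2.
A polynomial solution: f(k) = k*(2*k + 7)/3.
Get s_k = R·t_k = k*(-2*k - 7)/(3*(k + 2)*(k + 3)) with R(k) = B(k−1)f(k)/C(k) = k*(k + 4)*(2*k + 7)/(3*(k + 6)).
Δs = (-k - 6)/(k**3 + 9*k**2 + 26*k + 24), as required.

s_k = k*(-2*k - 7)/(3*(k + 2)*(k + 3))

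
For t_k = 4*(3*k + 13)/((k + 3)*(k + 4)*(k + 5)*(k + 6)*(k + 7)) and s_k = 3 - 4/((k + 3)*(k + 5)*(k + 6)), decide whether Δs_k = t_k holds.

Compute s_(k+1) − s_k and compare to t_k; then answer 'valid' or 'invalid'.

Valid — Δs_k = t_k.

s_(k+1) = 3 - 4/((k + 4)*(k + 6)*(k + 7))
s_(k+1) − s_k = 4*(3*k + 13)/(k**5 + 25*k**4 + 245*k**3 + 1175*k**2 + 2754*k + 2520)
(s_(k+1) − s_k) − t_k = 0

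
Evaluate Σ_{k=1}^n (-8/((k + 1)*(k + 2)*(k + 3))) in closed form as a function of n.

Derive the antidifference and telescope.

S(n) = 2*n*(-n - 5)/(3*(n**2 + 5*n + 6))

Ratio r(k) = (k + 1)/(k + 4).
Normal form (A,B,C) = (k + 1, k + 4, 1).
Need (k + 1)·f(k+1) − (k + 3)·f(k) = 1.
d = 2 from the (1,1,0) case.
Solving with deg f ≤ 2: f(k) = k*(k + 3)/4.
R(k) = B(k−1)·f(k)/C(k) = k*(k + 3)**2/4; s_k = R·t_k = 2*k*(-k - 3)/((k + 1)*(k + 2)).
Δs = -8/(k**3 + 6*k**2 + 11*k + 6), as required.
Telescope: S(n) = s_(n+1) − s_(1) = 2*(-n**2 - 5*n - 4)/(n**2 + 5*n + 6) − (-4/3) = 2*n*(-n - 5)/(3*(n**2 + 5*n + 6)).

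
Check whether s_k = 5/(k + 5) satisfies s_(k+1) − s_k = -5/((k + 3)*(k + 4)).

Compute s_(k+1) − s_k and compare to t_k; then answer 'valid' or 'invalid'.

s_(k+1) = 5/(k + 6)
s_(k+1) − s_k = -5/((k + 5)*(k + 6))
(s_(k+1) − s_k) − t_k = 10*(2*k + 9)/(k**4 + 18*k**3 + 119*k**2 + 342*k + 360)

Invalid: residual 10*(2*k + 9)/(k**4 + 18*k**3 + 119*k**2 + 342*k + 360) ≠ 0.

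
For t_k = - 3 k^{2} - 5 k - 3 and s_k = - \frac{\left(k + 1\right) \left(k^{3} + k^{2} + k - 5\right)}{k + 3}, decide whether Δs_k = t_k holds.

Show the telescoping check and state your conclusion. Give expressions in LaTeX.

Invalid: residual \frac{2 \left(2 k^{3} + 13 k^{2} + 17 k + 14\right)}{k^{2} + 7 k + 12} ≠ 0.

s_(k+1) = -(k + 2)*(k + (k + 1)**3 + (k + 1)**2 - 4)/(k + 4)
s_(k+1) − s_k = (-3*k**4 - 22*k**3 - 48*k**2 - 47*k - 8)/(k**2 + 7*k + 12)
(s_(k+1) − s_k) − t_k = 2*(2*k**3 + 13*k**2 + 17*k + 14)/(k**2 + 7*k + 12)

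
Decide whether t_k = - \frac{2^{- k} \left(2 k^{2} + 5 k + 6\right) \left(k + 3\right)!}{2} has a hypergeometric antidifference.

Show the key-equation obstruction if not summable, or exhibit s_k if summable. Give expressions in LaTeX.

Yes. s_k = - 2^{- k} \left(2 k - 1\right) \left(k + 3\right)!.

Compute t_(k+1)/t_k: get (k + 4)*(5*k + 2*(k + 1)**2 + 11)/(2*(2*k**2 + 5*k + 6)).
Take A(k)=k/2 + 2, B(k)=1, C(k)=k**2 + 5*k/2 + 3.
Need (k/2 + 2)·f(k+1) − (1)·f(k) = k**2 + 5*k/2 + 3.
From deg A=1, deg B=0, deg C=2: d=1.
Solving with deg f ≤ 1: f(k) = 2*k - 1.
R(k) = B(k−1)·f(k)/C(k) = 2*(2*k - 1)/(2*k**2 + 5*k + 6); s_k = R·t_k = -(2*k - 1)*factorial(k + 3)/2**k.
Verify: -(2*k**2 + 5*k + 6)*factorial(k + 3)/(2*2**k) matches t_k.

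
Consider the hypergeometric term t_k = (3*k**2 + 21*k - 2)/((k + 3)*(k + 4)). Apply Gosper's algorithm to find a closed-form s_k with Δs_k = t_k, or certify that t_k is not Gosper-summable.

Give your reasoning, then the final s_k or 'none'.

s_k = k*(9*k - 11)/(3*(k + 3))

r(k) = (k + 3)*(21*k + 3*(k + 1)**2 + 19)/((k + 5)*(3*k**2 + 21*k - 2)) after simplifying.
Gosper form: A/B · C(k+1)/C(k) with A=k + 3, B=k + 5, C=k**2 + 7*k - 2/3.
Set up (k + 3)·f(k+1) − (k + 4)·f(k) − (k**2 + 7*k - 2/3) = 0.
Bound: deg f ≤ 2.
Solve for f: f(k) = k*(9*k - 11)/9 (degree 2 ≤ 2).
So s_k = (B(k−1)f/C)·t_k = (k*(k + 4)*(9*k - 11)/(3*(3*k**2 + 21*k - 2)))·t_k = k*(9*k - 11)/(3*(k + 3)).
s_(k+1) − s_k = (3*k**2 + 21*k - 2)/(k**2 + 7*k + 12) = t_k.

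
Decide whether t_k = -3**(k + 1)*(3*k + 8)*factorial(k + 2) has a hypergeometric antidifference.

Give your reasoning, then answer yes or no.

Yes. s_k = -3**(k + 1)*factorial(k + 2).

r(k) = 3*(k + 3)*(3*k + 11)/(3*k + 8) after simplifying.
Take A(k)=3*k + 9, B(k)=1, C(k)=k + 8/3.
Need (3*k + 9)·f(k+1) − (1)·f(k) = k + 8/3.
deg f ≤ 0 (via 1,0,1).
Coefficient equations give f(k) = 1/3.
Certificate R = B(k−1)f/C = 1/(3*k + 8) gives s_k = -3**(k + 1)*factorial(k + 2).
Δs = -3**(k + 1)*(3*k + 8)*factorial(k + 2), as required.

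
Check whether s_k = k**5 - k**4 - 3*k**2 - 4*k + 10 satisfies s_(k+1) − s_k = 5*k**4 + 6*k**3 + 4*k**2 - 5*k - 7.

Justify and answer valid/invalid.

s_(k+1) = -4*k + (k + 1)**5 - (k + 1)**4 - 3*(k + 1)**2 + 6
s_(k+1) − s_k = 5*k**4 + 6*k**3 + 4*k**2 - 5*k - 7
(s_(k+1) − s_k) − t_k = 0

Valid — Δs_k = t_k.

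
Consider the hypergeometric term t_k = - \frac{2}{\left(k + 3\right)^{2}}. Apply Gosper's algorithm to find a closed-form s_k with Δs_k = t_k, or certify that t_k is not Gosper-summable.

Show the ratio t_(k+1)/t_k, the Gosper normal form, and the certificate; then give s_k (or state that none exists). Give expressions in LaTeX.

Ratio r(k) = (k + 3)**2/(k + 4)**2.
Factor: A=k**2 + 6*k + 9; B=k**2 + 8*k + 16; C=1.
f must satisfy (k**2 + 6*k + 9)·f(k+1) − (k**2 + 6*k + 9)·f(k) = 1.
d = 0 from the (2,2,0) case.
Write f(k) = c0. Then LHS − RHS = -1, requiring -1 = 0: contradictory. No certificate.

no hypergeometric antidifference exists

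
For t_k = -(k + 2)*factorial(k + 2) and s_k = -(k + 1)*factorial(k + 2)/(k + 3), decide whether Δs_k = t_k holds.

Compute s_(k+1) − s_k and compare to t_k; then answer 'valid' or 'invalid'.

s_(k+1) = -(k + 2)*factorial(k + 3)/(k + 4)
s_(k+1) − s_k = -(k**3 + 7*k**2 + 16*k + 14)*factorial(k + 2)/((k + 3)*(k + 4))
(s_(k+1) − s_k) − t_k = 2*(k**2 + 5*k + 5)*factorial(k + 2)/((k + 3)*(k + 4))

Invalid: residual 2*(k**2 + 5*k + 5)*factorial(k + 2)/((k + 3)*(k + 4)) ≠ 0.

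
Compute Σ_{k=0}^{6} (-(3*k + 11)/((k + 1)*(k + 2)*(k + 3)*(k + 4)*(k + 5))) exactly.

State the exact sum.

The ratio is (k + 1)*(3*k + 14)/((k + 6)*(3*k + 11)).
Normal form (A,B,C) = (k + 1, k + 6, k + 11/3).
Need (k + 1)·f(k+1) − (k + 5)·f(k) = k + 11/3.
Degrees (1,1,1) ⇒ d ≤ 4.
Match coefficients ⇒ f(k) = k*(k + 3)*(k**2 + 7*k + 14)/24.
Then R = B(k−1)f/C = k*(k + 3)*(k + 5)*(k**2 + 7*k + 14)/(8*(3*k + 11)), so s_k = R(k)·t_k = k*(-k**2 - 7*k - 14)/(8*(k**3 + 7*k**2 + 14*k + 8)).
Verify: (-3*k - 11)/(k**5 + 15*k**4 + 85*k**3 + 225*k**2 + 274*k + 120) matches t_k.
Sum = s_(7) − s_(0); s_(7) = -49/396, s_(0) = 0 ⇒ -49/396.

Σ = -49/396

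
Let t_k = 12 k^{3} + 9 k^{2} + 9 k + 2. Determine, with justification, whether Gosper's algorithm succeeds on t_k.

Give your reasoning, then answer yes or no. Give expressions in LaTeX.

Compute t_(k+1)/t_k: get (12*k**3 + 45*k**2 + 63*k + 32)/(12*k**3 + 9*k**2 + 9*k + 2).
Factor: A=1; B=1; C=k**3 + 3*k**2/4 + 3*k/4 + 1/6.
Key eq: (1)·f(k+1) = (1)·f(k) + (k**3 + 3*k**2/4 + 3*k/4 + 1/6).
Bound: deg f ≤ 4.
A polynomial solution: f(k) = k*(3*k**3 - 3*k**2 + 3*k - 1)/12.
Get s_k = R·t_k = k*(3*k**3 - 3*k**2 + 3*k - 1) with R(k) = B(k−1)f(k)/C(k) = k*(3*k**3 - 3*k**2 + 3*k - 1)/(12*k**3 + 9*k**2 + 9*k + 2).
Δs = 12*k**3 + 9*k**2 + 9*k + 2, as required.

Yes. s_k = k \left(3 k^{3} - 3 k^{2} + 3 k - 1\right).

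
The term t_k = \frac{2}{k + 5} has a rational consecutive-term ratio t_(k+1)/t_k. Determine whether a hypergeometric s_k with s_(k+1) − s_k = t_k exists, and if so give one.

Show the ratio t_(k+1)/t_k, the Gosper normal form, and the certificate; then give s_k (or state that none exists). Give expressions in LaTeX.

not Gosper-summable; s_k does not exist

r(k) = (k + 5)/(k + 6) after simplifying.
Take A(k)=k + 5, B(k)=k + 6, C(k)=1.
Key eq: (k + 5)·f(k+1) = (k + 5)·f(k) + (1).
Bound: deg f ≤ 0.
Write f(k) = c0. Then LHS − RHS = -1, requiring -1 = 0: contradictory. No certificate.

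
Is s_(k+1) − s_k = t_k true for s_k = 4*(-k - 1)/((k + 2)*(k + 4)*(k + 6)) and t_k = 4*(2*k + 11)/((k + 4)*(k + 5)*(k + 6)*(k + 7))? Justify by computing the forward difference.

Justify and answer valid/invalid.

s_(k+1) = 4*(-k - 2)/((k + 3)*(k + 5)*(k + 7))
s_(k+1) − s_k = 4*(2*k**3 + 18*k**2 + 40*k + 9)/(k**6 + 27*k**5 + 295*k**4 + 1665*k**3 + 5104*k**2 + 8028*k + 5040)
(s_(k+1) − s_k) − t_k = 12*(-k**2 - 9*k - 19)/(k**6 + 27*k**5 + 295*k**4 + 1665*k**3 + 5104*k**2 + 8028*k + 5040)

Invalid: residual 12*(-k**2 - 9*k - 19)/(k**6 + 27*k**5 + 295*k**4 + 1665*k**3 + 5104*k**2 + 8028*k + 5040) ≠ 0.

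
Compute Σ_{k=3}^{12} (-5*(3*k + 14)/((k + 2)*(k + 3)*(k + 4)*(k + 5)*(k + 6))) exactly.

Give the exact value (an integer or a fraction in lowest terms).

Step 1: r(k) = (k + 2)*(3*k + 17)/((k + 7)*(3*k + 14)).
So A=k + 2 and B=k + 7, with C=k + 14/3.
Key eq: (k + 2)·f(k+1) = (k + 6)·f(k) + (k + 14/3).
d = 4 from the (1,1,1) case.
Solving with deg f ≤ 4: f(k) = k*(k + 4)*(k**2 + 10*k + 31)/90.
Certificate R = B(k−1)f/C = k*(k + 4)*(k + 6)*(k**2 + 10*k + 31)/(30*(3*k + 14)) gives s_k = k*(-k**2 - 10*k - 31)/(6*(k**3 + 10*k**2 + 31*k + 30)).
Check: Δs_k = 5*(-3*k - 14)/(k**5 + 20*k**4 + 155*k**3 + 580*k**2 + 1044*k + 720). ✓
Telescoping: Σ = s_(13) − s_(3) = -143/864 − (-7/48) = -17/864.

Σ = -17/864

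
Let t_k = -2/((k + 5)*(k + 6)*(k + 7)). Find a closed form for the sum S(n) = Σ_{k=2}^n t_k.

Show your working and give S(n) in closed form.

S(n) = (-n**2 - 13*n + 14)/(56*(n**2 + 13*n + 42))

Compute t_(k+1)/t_k: get (k + 5)/(k + 8).
So A=k + 5 and B=k + 8, with C=1.
Solve (k + 5)·f(k+1) − (k + 7)·f(k) = 1.
Degrees (1,1,0) ⇒ d ≤ 2.
Match coefficients ⇒ f(k) = k*(k + 11)/60.
Get s_k = R·t_k = k*(-k - 11)/(30*(k + 5)*(k + 6)) with R(k) = B(k−1)f(k)/C(k) = k*(k + 7)*(k + 11)/60.
Δs = -2/(k**3 + 18*k**2 + 107*k + 210), as required.
Σ_(k=2)^n t_k = s_(n+1) − s_(2) = ((-n**2 - 13*n - 12)/(30*(n**2 + 13*n + 42))) − (-13/840), i.e. (-n**2 - 13*n + 14)/(56*(n**2 + 13*n + 42)).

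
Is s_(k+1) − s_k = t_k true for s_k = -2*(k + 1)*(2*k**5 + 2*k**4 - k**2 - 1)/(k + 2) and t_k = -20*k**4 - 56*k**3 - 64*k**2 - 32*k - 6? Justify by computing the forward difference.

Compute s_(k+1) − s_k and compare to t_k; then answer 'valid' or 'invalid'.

Invalid: residual 2*(8*k**5 + 46*k**4 + 88*k**3 + 81*k**2 + 35*k + 7)/(k**2 + 5*k + 6) ≠ 0.

s_(k+1) = -2*(k + 2)*(2*(k + 1)**5 + 2*(k + 1)**4 - (k + 1)**2 - 1)/(k + 3)
s_(k+1) − s_k = 2*(-10*k**6 - 70*k**5 - 186*k**4 - 256*k**3 - 194*k**2 - 76*k - 11)/(k**2 + 5*k + 6)
(s_(k+1) − s_k) − t_k = 2*(8*k**5 + 46*k**4 + 88*k**3 + 81*k**2 + 35*k + 7)/(k**2 + 5*k + 6)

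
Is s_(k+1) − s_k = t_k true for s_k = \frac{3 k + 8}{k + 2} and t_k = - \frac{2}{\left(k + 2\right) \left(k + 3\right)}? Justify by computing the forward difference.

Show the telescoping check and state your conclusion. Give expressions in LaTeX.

Valid: the claim telescopes to t_k.

s_(k+1) = (3*k + 11)/(k + 3)
s_(k+1) − s_k = -2/(k**2 + 5*k + 6)
(s_(k+1) − s_k) − t_k = 0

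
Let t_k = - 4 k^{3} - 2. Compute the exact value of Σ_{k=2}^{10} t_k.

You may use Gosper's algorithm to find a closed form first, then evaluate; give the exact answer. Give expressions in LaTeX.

Σ = -12114

The ratio is (2*(k + 1)**3 + 1)/(2*k**3 + 1).
Gosper form: A/B · C(k+1)/C(k) with A=1, B=1, C=k**3 + 1/2.
f must satisfy (1)·f(k+1) − (1)·f(k) = k**3 + 1/2.
deg f ≤ 4 (via 0,0,3).
Solving with deg f ≤ 4: f(k) = k*(k**3 - 2*k**2 + k + 2)/4.
Certificate R = B(k−1)f/C = k*(k**3 - 2*k**2 + k + 2)/(2*(2*k**3 + 1)) gives s_k = k*(-k**3 + 2*k**2 - k - 2).
Δs = -4*k**3 - 2, as required.
Sum = s_(11) − s_(2); s_(11) = -12122, s_(2) = -8 ⇒ -12114.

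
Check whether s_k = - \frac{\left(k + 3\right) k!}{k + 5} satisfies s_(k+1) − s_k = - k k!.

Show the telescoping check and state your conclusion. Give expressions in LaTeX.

s_(k+1) = -(k + 4)*factorial(k + 1)/(k + 6)
s_(k+1) − s_k = -(k**3 + 9*k**2 + 20*k + 2)*factorial(k)/((k + 5)*(k + 6))
(s_(k+1) − s_k) − t_k = 2*(k**2 + 5*k - 1)*factorial(k)/((k + 5)*(k + 6))

Invalid: residual \frac{2 \left(k^{2} + 5 k - 1\right) k!}{\left(k + 5\right) \left(k + 6\right)} ≠ 0.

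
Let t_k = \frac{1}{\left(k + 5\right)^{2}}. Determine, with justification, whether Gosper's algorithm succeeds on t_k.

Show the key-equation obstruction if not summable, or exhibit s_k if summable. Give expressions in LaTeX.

No; the coefficient equations for f are inconsistent.

r(k) = (k + 5)**2/(k + 6)**2 after simplifying.
Take A(k)=k**2 + 10*k + 25, B(k)=k**2 + 12*k + 36, C(k)=1.
Set up (k**2 + 10*k + 25)·f(k+1) − (k**2 + 10*k + 25)·f(k) − (1) = 0.
From deg A=2, deg B=2, deg C=0: d=0.
Generic f = c0 gives residual -1; -1 = 0 cannot hold, so t_k is not Gosper-summable.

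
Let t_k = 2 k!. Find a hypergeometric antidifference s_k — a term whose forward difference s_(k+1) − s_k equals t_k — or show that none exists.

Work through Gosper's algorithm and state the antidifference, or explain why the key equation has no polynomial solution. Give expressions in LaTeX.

r(k) = k + 1 after simplifying.
A = k + 1, B = 1, C = 1.
Set up (k + 1)·f(k+1) − (1)·f(k) − (1) = 0.
Degrees (1,0,0) ⇒ d ≤ -1.
d = -1 < 0 ⇒ no nonzero polynomial f; not summable.

not Gosper-summable; s_k does not exist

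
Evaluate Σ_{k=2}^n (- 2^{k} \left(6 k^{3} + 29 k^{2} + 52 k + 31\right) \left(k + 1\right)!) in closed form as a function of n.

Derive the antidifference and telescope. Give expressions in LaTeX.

The ratio is 2*(6*k**4 + 59*k**3 + 222*k**2 + 374*k + 236)/(6*k**3 + 29*k**2 + 52*k + 31).
Take A(k)=2*k + 4, B(k)=1, C(k)=k**3 + 29*k**2/6 + 26*k/3 + 31/6.
Set up (2*k + 4)·f(k+1) − (1)·f(k) − (k**3 + 29*k**2/6 + 26*k/3 + 31/6) = 0.
From deg A=1, deg B=0, deg C=3: d=2.
Solve for f: f(k) = (k + 1)*(3*k + 1)/6 (degree 2 ≤ 2).
Then R = B(k−1)f/C = (k + 1)*(3*k + 1)/(6*k**3 + 29*k**2 + 52*k + 31), so s_k = R(k)·t_k = -2**k*(k + 1)*(3*k + 1)*factorial(k + 1).
Verify: -2**k*(6*k**3 + 29*k**2 + 52*k + 31)*factorial(k + 1) matches t_k.
Telescope: S(n) = s_(n+1) − s_(2) = -2**(n + 1)*(n + 2)*(3*n + 4)*factorial(n + 2) − (-504) = -6*2**n*n**4*factorial(n) - 38*2**n*n**3*factorial(n) - 88*2**n*n**2*factorial(n) - 88*2**n*n*factorial(n) - 32*2**n*factorial(n) + 504.

S(n) = - 6 \cdot 2^{n} n^{4} n! - 38 \cdot 2^{n} n^{3} n! - 88 \cdot 2^{n} n^{2} n! - 88 \cdot 2^{n} n n! - 32 \cdot 2^{n} n! + 504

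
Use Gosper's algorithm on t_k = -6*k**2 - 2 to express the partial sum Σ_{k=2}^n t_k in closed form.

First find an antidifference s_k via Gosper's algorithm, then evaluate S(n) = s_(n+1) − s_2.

S(n) = -2*n**3 - 3*n**2 - 3*n + 8

Compute t_(k+1)/t_k: get (3*(k + 1)**2 + 1)/(3*k**2 + 1).
A = 1, B = 1, C = k**2 + 1/3.
Need (1)·f(k+1) − (1)·f(k) = k**2 + 1/3.
Degrees (0,0,2) ⇒ d ≤ 3.
A polynomial solution: f(k) = k*(2*k**2 - 3*k + 3)/6.
Certificate R = B(k−1)f/C = k*(2*k**2 - 3*k + 3)/(2*(3*k**2 + 1)) gives s_k = k*(-2*k**2 + 3*k - 3).
Δs = -6*k**2 - 2, as required.
s_(n+1) = -2*n**3 - 3*n**2 - 3*n - 2 and s_(2) = -10, so S(n) = -2*n**3 - 3*n**2 - 3*n + 8.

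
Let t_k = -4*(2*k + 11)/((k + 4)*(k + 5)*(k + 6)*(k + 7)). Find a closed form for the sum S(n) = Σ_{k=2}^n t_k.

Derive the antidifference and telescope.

t_(k+1)/t_k = (k + 4)*(2*k + 13)/((k + 8)*(2*k + 11)).
Gosper form: A/B · C(k+1)/C(k) with A=k + 4, B=k + 8, C=k + 11/2.
Set up (k + 4)·f(k+1) − (k + 7)·f(k) − (k + 11/2) = 0.
From deg A=1, deg B=1, deg C=1: d=3.
Coefficient equations give f(k) = k*(k + 5)*(k + 10)/48.
Certificate R = B(k−1)f/C = k*(k + 5)*(k + 7)*(k + 10)/(24*(2*k + 11)) gives s_k = k*(-k - 10)/(6*(k**2 + 10*k + 24)).
Verify: 4*(-2*k - 11)/(k**4 + 22*k**3 + 179*k**2 + 638*k + 840) matches t_k.
s_(n+1) = (-n**2 - 12*n - 11)/(6*(n**2 + 12*n + 35)) and s_(2) = -1/12, so S(n) = (-n**2 - 12*n + 13)/(12*(n**2 + 12*n + 35)).

S(n) = (-n**2 - 12*n + 13)/(12*(n**2 + 12*n + 35))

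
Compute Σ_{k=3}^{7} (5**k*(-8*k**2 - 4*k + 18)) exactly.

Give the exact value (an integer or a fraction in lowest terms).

r(k) = 5*(4*k**2 + 10*k - 3)/(4*k**2 + 2*k - 9) after simplifying.
Take A(k)=5, B(k)=1, C(k)=k**2 + k/2 - 9/4.
Set up (5)·f(k+1) − (1)·f(k) − (k**2 + k/2 - 9/4) = 0.
From deg A=0, deg B=0, deg C=2: d=2.
Match coefficients ⇒ f(k) = (k**2 - 2*k - 1)/4.
Then R = B(k−1)f/C = (k**2 - 2*k - 1)/(4*k**2 + 2*k - 9), so s_k = R(k)·t_k = 2*5**k*(-k**2 + 2*k + 1).
s_(k+1) − s_k = 5**k*(-8*k**2 - 4*k + 18) = t_k.
Σ_(k=3)^(7) t_k = s_(8) − s_(3) = -36718750 − (-500) = -36718250.

Σ = -36718250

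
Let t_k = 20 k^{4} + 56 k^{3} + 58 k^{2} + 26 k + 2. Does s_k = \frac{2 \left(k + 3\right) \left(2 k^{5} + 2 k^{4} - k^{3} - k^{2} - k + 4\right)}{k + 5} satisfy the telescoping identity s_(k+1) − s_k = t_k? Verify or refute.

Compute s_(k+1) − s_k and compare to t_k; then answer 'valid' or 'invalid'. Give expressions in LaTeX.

s_(k+1) = 2*(2*k**6 + 20*k**5 + 75*k**4 + 136*k**3 + 124*k**2 + 53*k + 20)/(k + 6)
s_(k+1) − s_k = 2*(10*k**6 + 122*k**5 + 485*k**4 + 832*k**3 + 696*k**2 + 267*k + 28)/(k**2 + 11*k + 30)
(s_(k+1) − s_k) − t_k = 4*(-8*k**5 - 76*k**4 - 170*k**3 - 159*k**2 - 67*k - 1)/(k**2 + 11*k + 30)

Invalid: residual \frac{4 \left(- 8 k^{5} - 76 k^{4} - 170 k^{3} - 159 k^{2} - 67 k - 1\right)}{k^{2} + 11 k + 30} ≠ 0.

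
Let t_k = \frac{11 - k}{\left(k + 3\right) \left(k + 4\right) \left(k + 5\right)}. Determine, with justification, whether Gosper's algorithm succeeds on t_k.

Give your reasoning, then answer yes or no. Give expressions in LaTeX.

Yes. s_k = \frac{k \left(k + 10\right)}{3 \left(k + 3\right) \left(k + 4\right)}.

t_(k+1)/t_k = (k - 10)*(k + 3)/((k - 11)*(k + 6)).
Normal form (A,B,C) = (k + 3, k + 6, k - 11).
Set up (k + 3)·f(k+1) − (k + 5)·f(k) − (k - 11) = 0.
d = 2 from the (1,1,1) case.
A polynomial solution: f(k) = -k*(k + 10)/3.
So s_k = (B(k−1)f/C)·t_k = (-k*(k + 5)*(k + 10)/(3*(k - 11)))·t_k = k*(k + 10)/(3*(k + 3)*(k + 4)).
Verify: (11 - k)/(k**3 + 12*k**2 + 47*k + 60) matches t_k.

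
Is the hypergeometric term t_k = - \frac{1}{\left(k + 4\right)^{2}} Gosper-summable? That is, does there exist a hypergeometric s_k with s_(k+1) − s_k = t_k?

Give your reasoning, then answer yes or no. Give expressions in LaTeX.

t_(k+1)/t_k = (k + 4)**2/(k + 5)**2.
A = k**2 + 8*k + 16, B = k**2 + 10*k + 25, C = 1.
f must satisfy (k**2 + 8*k + 16)·f(k+1) − (k**2 + 8*k + 16)·f(k) = 1.
deg f ≤ 0 (via 2,2,0).
Generic f = c0 gives residual -1; -1 = 0 cannot hold, so t_k is not Gosper-summable.

No. Not Gosper-summable.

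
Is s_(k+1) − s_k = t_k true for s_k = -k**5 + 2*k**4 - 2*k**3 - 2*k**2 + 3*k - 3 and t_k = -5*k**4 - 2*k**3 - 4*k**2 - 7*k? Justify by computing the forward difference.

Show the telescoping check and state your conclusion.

Valid: the claim telescopes to t_k.

s_(k+1) = -k**5 - 3*k**4 - 4*k**3 - 6*k**2 - 4*k - 3
s_(k+1) − s_k = k*(-5*k**3 - 2*k**2 - 4*k - 7)
(s_(k+1) − s_k) − t_k = 0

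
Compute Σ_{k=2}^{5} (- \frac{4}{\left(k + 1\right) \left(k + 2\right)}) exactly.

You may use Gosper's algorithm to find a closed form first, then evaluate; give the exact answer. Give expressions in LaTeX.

Ratio r(k) = (k + 1)/(k + 3).
Normal form (A,B,C) = (k + 1, k + 3, 1).
Set up (k + 1)·f(k+1) − (k + 2)·f(k) − (1) = 0.
d = 1 from the (1,1,0) case.
Coefficient equations give f(k) = k.
R(k) = B(k−1)·f(k)/C(k) = k*(k + 2); s_k = R·t_k = -4*k/(k + 1).
s_(k+1) − s_k = -4/(k**2 + 3*k + 2) = t_k.
Σ_(k=2)^(5) t_k = s_(6) − s_(2) = -24/7 − (-8/3) = -16/21.

Σ = -16/21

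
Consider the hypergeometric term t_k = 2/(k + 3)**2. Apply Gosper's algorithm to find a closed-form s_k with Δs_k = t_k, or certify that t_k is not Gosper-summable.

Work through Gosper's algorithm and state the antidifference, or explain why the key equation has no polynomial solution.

no hypergeometric antidifference exists

The ratio is (k + 3)**2/(k + 4)**2.
Normal form (A,B,C) = (k**2 + 6*k + 9, k**2 + 8*k + 16, 1).
Key eq: (k**2 + 6*k + 9)·f(k+1) = (k**2 + 6*k + 9)·f(k) + (1).
Bound: deg f ≤ 0.
f = c0 ⇒ A·f(k+1) − B(k−1)·f(k) − C = -1. The system {-1 = 0} is inconsistent; no antidifference.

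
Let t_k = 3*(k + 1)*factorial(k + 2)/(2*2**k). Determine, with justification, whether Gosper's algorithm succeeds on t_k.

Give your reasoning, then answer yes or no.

Yes. s_k = 3*factorial(k + 2)/2**k.

t_(k+1)/t_k = (k + 2)*(k + 3)/(2*(k + 1)).
Factor: A=k/2 + 3/2; B=1; C=k + 1.
Need (k/2 + 3/2)·f(k+1) − (1)·f(k) = k + 1.
Bound: deg f ≤ 0.
Coefficient equations give f(k) = 2.
So s_k = (B(k−1)f/C)·t_k = (2/(k + 1))·t_k = 3*factorial(k + 2)/2**k.
Verify: 3*(k + 1)*factorial(k + 2)/(2*2**k) matches t_k.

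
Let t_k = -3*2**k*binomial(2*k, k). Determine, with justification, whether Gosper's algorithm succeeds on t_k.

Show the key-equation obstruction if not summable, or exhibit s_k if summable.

Compute t_(k+1)/t_k: get 4*(2*k + 1)/(k + 1).
Take A(k)=8*k + 4, B(k)=k + 1, C(k)=1.
Key eq: (8*k + 4)·f(k+1) = (k)·f(k) + (1).
d = -1 from the (1,1,0) case.
d = -1 < 0 ⇒ no nonzero polynomial f; not summable.

No — t_k has no hypergeometric antidifference.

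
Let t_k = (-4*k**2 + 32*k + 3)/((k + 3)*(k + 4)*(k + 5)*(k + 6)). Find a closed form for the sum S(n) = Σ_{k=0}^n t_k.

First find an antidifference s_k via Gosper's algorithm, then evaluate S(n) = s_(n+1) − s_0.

Step 1: r(k) = (k + 3)*(32*k - 4*(k + 1)**2 + 35)/((k + 7)*(-4*k**2 + 32*k + 3)).
Take A(k)=k + 3, B(k)=k + 7, C(k)=k**2 - 8*k - 3/4.
Need (k + 3)·f(k+1) − (k + 6)·f(k) = k**2 - 8*k - 3/4.
Degrees (1,1,2) ⇒ d ≤ 3.
A polynomial solution: f(k) = k*(k**2 - 228*k + 167)/240.
R(k) = B(k−1)·f(k)/C(k) = k*(k + 6)*(k**2 - 228*k + 167)/(60*(4*k**2 - 32*k - 3)); s_k = R·t_k = k*(-k**2 + 228*k - 167)/(60*(k + 3)*(k + 4)*(k + 5)).
s_(k+1) − s_k = (-4*k**2 + 32*k + 3)/(k**4 + 18*k**3 + 119*k**2 + 342*k + 360) = t_k.
Σ_(k=0)^n t_k = s_(n+1) − s_(0) = ((-n**3 + 225*n**2 + 286*n + 60)/(60*(n**3 + 15*n**2 + 74*n + 120))) − (0), i.e. (-n**3 + 225*n**2 + 286*n + 60)/(60*(n**3 + 15*n**2 + 74*n + 120)).

S(n) = (-n**3 + 225*n**2 + 286*n + 60)/(60*(n**3 + 15*n**2 + 74*n + 120))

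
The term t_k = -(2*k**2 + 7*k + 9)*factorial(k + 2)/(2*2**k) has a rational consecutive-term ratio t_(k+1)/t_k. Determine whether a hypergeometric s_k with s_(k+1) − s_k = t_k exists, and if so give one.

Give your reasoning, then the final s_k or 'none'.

Step 1: r(k) = (k + 3)*(7*k + 2*(k + 1)**2 + 16)/(2*(2*k**2 + 7*k + 9)).
Take A(k)=k/2 + 3/2, B(k)=1, C(k)=k**2 + 7*k/2 + 9/2.
Set up (k/2 + 3/2)·f(k+1) − (1)·f(k) − (k**2 + 7*k/2 + 9/2) = 0.
d = 1 from the (1,0,2) case.
A polynomial solution: f(k) = 2*k + 3.
Then R = B(k−1)f/C = 2*(2*k + 3)/(2*k**2 + 7*k + 9), so s_k = R(k)·t_k = -(2*k + 3)*factorial(k + 2)/2**k.
Δs = -(2*k**2 + 7*k + 9)*factorial(k + 2)/(2*2**k), as required.

s_k = -(2*k + 3)*factorial(k + 2)/2**k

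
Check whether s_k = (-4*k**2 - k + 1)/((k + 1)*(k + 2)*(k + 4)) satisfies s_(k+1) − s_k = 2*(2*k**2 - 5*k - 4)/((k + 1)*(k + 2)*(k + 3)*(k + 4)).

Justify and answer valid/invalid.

Invalid: residual (-8*k**2 + 9*k + 9)/(k**5 + 15*k**4 + 85*k**3 + 225*k**2 + 274*k + 120) ≠ 0.

s_(k+1) = (-k - 4*(k + 1)**2)/((k + 2)*(k + 3)*(k + 5))
s_(k+1) − s_k = (4*k**3 + 2*k**2 - 49*k - 31)/(k**5 + 15*k**4 + 85*k**3 + 225*k**2 + 274*k + 120)
(s_(k+1) − s_k) − t_k = (-8*k**2 + 9*k + 9)/(k**5 + 15*k**4 + 85*k**3 + 225*k**2 + 274*k + 120)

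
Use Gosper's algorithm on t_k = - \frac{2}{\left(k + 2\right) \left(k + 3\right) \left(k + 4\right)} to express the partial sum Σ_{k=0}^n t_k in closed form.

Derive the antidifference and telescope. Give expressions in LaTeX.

S(n) = \frac{- n^{2} - 7 n - 6}{6 \left(n^{2} + 7 n + 12\right)}

r(k) = (k + 2)/(k + 5) after simplifying.
Normal form (A,B,C) = (k + 2, k + 5, 1).
Need (k + 2)·f(k+1) − (k + 4)·f(k) = 1.
Bound: deg f ≤ 2.
Match coefficients ⇒ f(k) = k*(k + 5)/12.
Certificate R = B(k−1)f/C = k*(k + 4)*(k + 5)/12 gives s_k = k*(-k - 5)/(6*(k + 2)*(k + 3)).
Δs = -2/(k**3 + 9*k**2 + 26*k + 24), as required.
Σ_(k=0)^n t_k = s_(n+1) − s_(0) = ((-n**2 - 7*n - 6)/(6*(n**2 + 7*n + 12))) − (0), i.e. (-n**2 - 7*n - 6)/(6*(n**2 + 7*n + 12)).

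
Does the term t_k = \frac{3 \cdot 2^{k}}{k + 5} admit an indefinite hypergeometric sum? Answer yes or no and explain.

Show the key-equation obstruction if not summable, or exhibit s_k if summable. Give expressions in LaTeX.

No — key equation has no polynomial f.

Compute t_(k+1)/t_k: get 2*(k + 5)/(k + 6).
Normal form (A,B,C) = (2*k + 10, k + 6, 1).
Need (2*k + 10)·f(k+1) − (k + 5)·f(k) = 1.
deg f ≤ -1 (via 1,1,0).
Negative degree bound (-1): no f exists, t_k not Gosper-summable.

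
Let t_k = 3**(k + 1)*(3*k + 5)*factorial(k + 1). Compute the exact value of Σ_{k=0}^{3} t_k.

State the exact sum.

Step 1: r(k) = 3*(k + 2)*(3*k + 8)/(3*k + 5).
So A=3*k + 6 and B=1, with C=k + 5/3.
Need (3*k + 6)·f(k+1) − (1)·f(k) = k + 5/3.
Degrees (1,0,1) ⇒ d ≤ 0.
A polynomial solution: f(k) = 1/3.
So s_k = (B(k−1)f/C)·t_k = (1/(3*k + 5))·t_k = 3**(k + 1)*factorial(k + 1).
Verify: 3**(k + 1)*(3*k + 5)*factorial(k + 1) matches t_k.
Σ_(k=0)^(3) t_k = s_(4) − s_(0) = 29160 − (3) = 29157.

Σ = 29157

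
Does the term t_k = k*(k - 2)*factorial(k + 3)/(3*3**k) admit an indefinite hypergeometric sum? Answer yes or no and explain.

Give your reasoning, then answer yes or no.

Compute t_(k+1)/t_k: get (k - 1)*(k + 1)*(k + 4)/(3*k*(k - 2)).
So A=k/3 + 4/3 and B=1, with C=k**2 - 2*k.
Need (k/3 + 4/3)·f(k+1) − (1)·f(k) = k**2 - 2*k.
Bound: deg f ≤ 1.
Match coefficients ⇒ f(k) = 3*(k - 4).
R(k) = B(k−1)·f(k)/C(k) = 3*(k - 4)/(k*(k - 2)); s_k = R·t_k = (k - 4)*factorial(k + 3)/3**k.
Δs = k*(k - 2)*factorial(k + 3)/(3*3**k), as required.

Yes. s_k = (k - 4)*factorial(k + 3)/3**k.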